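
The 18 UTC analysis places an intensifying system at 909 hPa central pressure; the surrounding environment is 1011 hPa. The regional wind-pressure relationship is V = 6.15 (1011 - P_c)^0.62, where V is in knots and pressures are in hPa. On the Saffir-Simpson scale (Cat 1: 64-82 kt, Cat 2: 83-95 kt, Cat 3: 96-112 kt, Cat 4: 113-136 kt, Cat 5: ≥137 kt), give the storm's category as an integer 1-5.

ΔP = 1011 − 909 = 102 hPa.
V ≈ 6.15 × 102^0.62 = 6.15 × 17.59 ≈ 108 kt.
108 kt falls in the Category 3 band.

3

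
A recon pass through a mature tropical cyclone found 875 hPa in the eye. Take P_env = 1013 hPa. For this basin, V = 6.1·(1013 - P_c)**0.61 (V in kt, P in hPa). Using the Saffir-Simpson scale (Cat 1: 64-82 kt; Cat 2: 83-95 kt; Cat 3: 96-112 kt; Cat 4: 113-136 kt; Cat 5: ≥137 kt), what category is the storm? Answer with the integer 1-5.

ΔP = 1013 − 875 = 138 hPa.
V ≈ 6.1 × 138^0.61 = 6.1 × 20.20 ≈ 123 kt.
123 kt falls in the Category 4 band.

4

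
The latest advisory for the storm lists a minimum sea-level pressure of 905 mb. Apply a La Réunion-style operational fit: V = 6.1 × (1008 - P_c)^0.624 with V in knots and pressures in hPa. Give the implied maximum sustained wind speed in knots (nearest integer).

110 kt

ΔP = 1008 − 905 = 103 mb.
103^0.624 ≈ 18.031.
V ≈ 6.1 × 18.031 ≈ 110.0 kt.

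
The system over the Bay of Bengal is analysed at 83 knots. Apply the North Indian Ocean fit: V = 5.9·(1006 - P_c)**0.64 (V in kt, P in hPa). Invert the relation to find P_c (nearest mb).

944 mb

ΔP = (V / 5.9)^(1/0.64) = (83/5.9)^1.562.
83/5.9 = 14.068; 14.068^1.562 ≈ 62.24 mb.
P_c = 1006 − 62.24 = 943.76 ≈ 944 mb.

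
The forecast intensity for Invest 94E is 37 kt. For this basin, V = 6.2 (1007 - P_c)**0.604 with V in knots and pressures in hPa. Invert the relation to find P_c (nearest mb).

ΔP = (V / 6.2)^(1/0.604) = (37/6.2)^1.656.
37/6.2 = 5.968; 5.968^1.656 ≈ 19.25 mb.
P_c = 1007 − 19.25 = 987.75 ≈ 988 mb.

988 mb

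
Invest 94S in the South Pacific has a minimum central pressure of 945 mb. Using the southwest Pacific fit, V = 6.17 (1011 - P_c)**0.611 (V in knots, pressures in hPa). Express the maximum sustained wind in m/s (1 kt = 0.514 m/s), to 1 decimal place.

ΔP = 1011 − 945 = 66 mb.
V ≈ 6.17 × 66^0.611 = 6.17 × 12.934 ≈ 79.804 kt.
79.804 × 0.514 ≈ 41.02 m/s → 41.0 m/s.

41.0 m/s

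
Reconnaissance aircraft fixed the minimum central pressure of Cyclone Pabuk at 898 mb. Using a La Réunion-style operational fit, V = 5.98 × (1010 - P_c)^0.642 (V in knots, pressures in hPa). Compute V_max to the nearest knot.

124 kt

ΔP = 1010 − 898 = 112 mb.
112^0.642 ≈ 20.682.
V ≈ 5.98 × 20.682 ≈ 123.7 kt.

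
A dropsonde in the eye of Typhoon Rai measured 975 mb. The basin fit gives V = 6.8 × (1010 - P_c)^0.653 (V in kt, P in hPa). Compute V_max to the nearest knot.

69 kt

ΔP = 1010 − 975 = 35 mb.
35^0.653 ≈ 10.192.
V ≈ 6.8 × 10.192 ≈ 69.3 kt.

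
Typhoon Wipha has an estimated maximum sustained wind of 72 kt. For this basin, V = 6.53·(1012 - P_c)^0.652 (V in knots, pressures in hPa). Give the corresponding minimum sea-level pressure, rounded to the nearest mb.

972 mb

ΔP = (V / 6.53)^(1/0.652) = (72/6.53)^1.534.
72/6.53 = 11.026; 11.026^1.534 ≈ 39.70 mb.
P_c = 1012 − 39.70 = 972.30 ≈ 972 mb.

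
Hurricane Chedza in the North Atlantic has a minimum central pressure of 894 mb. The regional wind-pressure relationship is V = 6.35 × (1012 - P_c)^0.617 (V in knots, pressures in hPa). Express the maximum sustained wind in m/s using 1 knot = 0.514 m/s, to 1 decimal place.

62.0 m/s

ΔP = 1012 − 894 = 118 mb.
V ≈ 6.35 × 118^0.617 = 6.35 × 18.982 ≈ 120.538 kt.
120.538 × 0.514 ≈ 61.96 m/s → 62.0 m/s.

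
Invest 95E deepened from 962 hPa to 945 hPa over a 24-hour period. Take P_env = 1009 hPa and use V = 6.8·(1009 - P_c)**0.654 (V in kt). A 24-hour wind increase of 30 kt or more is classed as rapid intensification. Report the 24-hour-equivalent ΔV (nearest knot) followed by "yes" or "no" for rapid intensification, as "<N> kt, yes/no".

19 kt, no

V₁: ΔP = 47, V ≈ 6.8 × 47^0.654 ≈ 84.35 kt.
V₂: ΔP = 64, V ≈ 6.8 × 64^0.654 ≈ 103.22 kt.
ΔV over 24 h = 18.87 kt → 24 h equivalent = 18.87 × 24/24 ≈ 18.87 kt.
19 kt < 30 kt ⇒ not rapid intensification.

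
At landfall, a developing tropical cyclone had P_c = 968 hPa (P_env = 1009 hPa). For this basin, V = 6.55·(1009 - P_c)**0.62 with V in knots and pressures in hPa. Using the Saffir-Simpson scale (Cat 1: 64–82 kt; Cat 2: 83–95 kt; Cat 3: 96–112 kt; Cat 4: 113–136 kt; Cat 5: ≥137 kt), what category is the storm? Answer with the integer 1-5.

ΔP = 1009 − 968 = 41 hPa.
V ≈ 6.55 × 41^0.62 = 6.55 × 10.00 ≈ 65 kt.
65 kt falls in the Category 1 band.

1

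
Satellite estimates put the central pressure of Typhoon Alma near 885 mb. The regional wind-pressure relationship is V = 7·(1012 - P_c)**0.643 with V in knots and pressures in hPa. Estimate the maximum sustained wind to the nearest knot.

ΔP = 1012 − 885 = 127 mb.
127^0.643 ≈ 22.529.
V ≈ 7 × 22.529 ≈ 157.7 kt.

158 kt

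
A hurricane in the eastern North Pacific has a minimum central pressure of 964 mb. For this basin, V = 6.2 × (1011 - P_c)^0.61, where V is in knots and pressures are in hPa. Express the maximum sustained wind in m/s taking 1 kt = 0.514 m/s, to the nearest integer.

33 m/s

ΔP = 1011 − 964 = 47 mb.
V ≈ 6.2 × 47^0.61 = 6.2 × 10.471 ≈ 64.919 kt.
64.919 × 0.514 ≈ 33.37 m/s → 33 m/s.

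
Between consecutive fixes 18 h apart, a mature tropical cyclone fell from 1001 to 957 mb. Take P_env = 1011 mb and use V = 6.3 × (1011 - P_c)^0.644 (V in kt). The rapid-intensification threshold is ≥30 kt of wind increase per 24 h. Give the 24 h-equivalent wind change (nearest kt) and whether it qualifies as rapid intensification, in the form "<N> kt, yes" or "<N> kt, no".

V₁: ΔP = 10, V ≈ 6.3 × 10^0.644 ≈ 27.75 kt.
V₂: ΔP = 54, V ≈ 6.3 × 54^0.644 ≈ 82.22 kt.
ΔV over 18 h = 54.47 kt → 24 h equivalent = 54.47 × 24/18 ≈ 72.63 kt.
73 kt ≥ 30 kt ⇒ rapid intensification.

73 kt, yes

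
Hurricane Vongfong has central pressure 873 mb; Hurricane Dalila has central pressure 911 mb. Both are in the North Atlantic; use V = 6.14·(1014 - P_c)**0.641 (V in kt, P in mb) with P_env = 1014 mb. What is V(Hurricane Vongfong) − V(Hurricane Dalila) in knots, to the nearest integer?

27 kt

Hurricane Vongfong: ΔP = 141; V ≈ 6.14 × 141^0.641 ≈ 146.49 kt.
Hurricane Dalila: ΔP = 103; V ≈ 6.14 × 103^0.641 ≈ 119.78 kt.
Difference ≈ 146.49 − 119.78 = 26.71 → 27 kt.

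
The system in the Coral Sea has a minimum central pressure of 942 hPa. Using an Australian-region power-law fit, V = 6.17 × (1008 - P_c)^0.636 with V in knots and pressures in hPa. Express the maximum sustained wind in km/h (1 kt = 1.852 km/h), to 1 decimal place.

164.1 km/h

ΔP = 1008 − 942 = 66 hPa.
V ≈ 6.17 × 66^0.636 = 6.17 × 14.362 ≈ 88.617 kt.
88.617 × 1.852 ≈ 164.12 km/h → 164.1 km/h.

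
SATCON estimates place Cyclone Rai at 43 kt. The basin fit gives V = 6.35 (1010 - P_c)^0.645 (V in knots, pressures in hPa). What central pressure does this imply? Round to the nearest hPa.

ΔP = (V / 6.35)^(1/0.645) = (43/6.35)^1.550.
43/6.35 = 6.772; 6.772^1.550 ≈ 19.40 hPa.
P_c = 1010 − 19.40 = 990.60 ≈ 991 hPa.

991 hPa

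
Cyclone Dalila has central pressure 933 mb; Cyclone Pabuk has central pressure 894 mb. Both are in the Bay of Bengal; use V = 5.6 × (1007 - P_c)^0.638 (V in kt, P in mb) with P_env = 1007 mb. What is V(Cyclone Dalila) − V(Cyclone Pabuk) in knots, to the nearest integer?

Cyclone Dalila: ΔP = 74; V ≈ 5.6 × 74^0.638 ≈ 87.25 kt.
Cyclone Pabuk: ΔP = 113; V ≈ 5.6 × 113^0.638 ≈ 114.30 kt.
Difference ≈ 87.25 − 114.30 = -27.05 → -27 kt.

-27 kt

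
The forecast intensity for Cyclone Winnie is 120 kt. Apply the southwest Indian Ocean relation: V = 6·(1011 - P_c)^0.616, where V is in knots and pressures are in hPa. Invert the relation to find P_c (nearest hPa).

882 hPa

ΔP = (V / 6)^(1/0.616) = (120/6)^1.623.
120/6 = 20.000; 20.000^1.623 ≈ 129.44 hPa.
P_c = 1011 − 129.44 = 881.56 ≈ 882 hPa.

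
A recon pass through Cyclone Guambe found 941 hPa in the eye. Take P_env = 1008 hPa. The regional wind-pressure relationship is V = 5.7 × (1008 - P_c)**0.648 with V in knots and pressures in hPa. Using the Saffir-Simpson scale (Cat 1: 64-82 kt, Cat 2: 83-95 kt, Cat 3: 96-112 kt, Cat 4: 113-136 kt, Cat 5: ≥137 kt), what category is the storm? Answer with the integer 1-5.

2

ΔP = 1008 − 941 = 67 hPa.
V ≈ 5.7 × 67^0.648 = 5.7 × 15.25 ≈ 87 kt.
87 kt falls in the Category 2 band.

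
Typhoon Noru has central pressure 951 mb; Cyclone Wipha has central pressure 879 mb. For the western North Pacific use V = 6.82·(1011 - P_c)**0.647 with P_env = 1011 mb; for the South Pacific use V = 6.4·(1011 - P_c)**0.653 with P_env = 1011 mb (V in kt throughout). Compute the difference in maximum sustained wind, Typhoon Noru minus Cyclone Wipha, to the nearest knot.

Typhoon Noru: ΔP = 60; V ≈ 6.82 × 60^0.647 ≈ 96.44 kt.
Cyclone Wipha: ΔP = 132; V ≈ 6.4 × 132^0.653 ≈ 155.21 kt.
Difference ≈ 96.44 − 155.21 = -58.77 → -59 kt.

-59 kt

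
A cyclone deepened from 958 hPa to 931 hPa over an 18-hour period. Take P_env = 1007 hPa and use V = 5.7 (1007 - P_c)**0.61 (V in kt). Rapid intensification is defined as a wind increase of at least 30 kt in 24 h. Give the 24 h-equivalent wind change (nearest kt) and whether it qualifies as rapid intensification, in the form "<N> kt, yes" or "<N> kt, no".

V₁: ΔP = 49, V ≈ 5.7 × 49^0.61 ≈ 61.22 kt.
V₂: ΔP = 76, V ≈ 5.7 × 76^0.61 ≈ 80.01 kt.
ΔV over 18 h = 18.79 kt → 24 h equivalent = 18.79 × 24/18 ≈ 25.05 kt.
25 kt < 30 kt ⇒ not rapid intensification.

25 kt, no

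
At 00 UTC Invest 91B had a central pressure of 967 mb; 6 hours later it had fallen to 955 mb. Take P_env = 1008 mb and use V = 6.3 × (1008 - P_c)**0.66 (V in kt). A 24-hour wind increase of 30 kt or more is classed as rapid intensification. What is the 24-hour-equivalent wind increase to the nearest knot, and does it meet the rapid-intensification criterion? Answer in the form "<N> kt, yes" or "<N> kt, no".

V₁: ΔP = 41, V ≈ 6.3 × 41^0.66 ≈ 73.08 kt.
V₂: ΔP = 53, V ≈ 6.3 × 53^0.66 ≈ 86.57 kt.
ΔV over 6 h = 13.49 kt → 24 h equivalent = 13.49 × 24/6 ≈ 53.96 kt.
54 kt ≥ 30 kt ⇒ rapid intensification.

54 kt, yes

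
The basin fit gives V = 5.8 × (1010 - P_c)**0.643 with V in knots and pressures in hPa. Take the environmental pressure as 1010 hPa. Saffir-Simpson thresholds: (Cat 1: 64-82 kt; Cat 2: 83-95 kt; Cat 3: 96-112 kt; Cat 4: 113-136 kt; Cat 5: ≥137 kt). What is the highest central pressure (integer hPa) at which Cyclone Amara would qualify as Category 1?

Category 1 begins at V = 64 kt.
Required ΔP = (64/5.8)^(1/0.643) = 11.034^1.555 ≈ 41.85 hPa.
P_c ≤ 1010 − 41.85 = 968.15, so the highest integer P_c is 968 hPa.

968 hPa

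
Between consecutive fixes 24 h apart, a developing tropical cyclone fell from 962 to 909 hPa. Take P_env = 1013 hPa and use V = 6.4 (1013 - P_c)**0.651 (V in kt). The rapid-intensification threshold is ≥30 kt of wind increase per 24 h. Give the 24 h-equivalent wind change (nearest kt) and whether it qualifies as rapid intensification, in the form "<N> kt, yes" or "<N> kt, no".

49 kt, yes

V₁: ΔP = 51, V ≈ 6.4 × 51^0.651 ≈ 82.76 kt.
V₂: ΔP = 104, V ≈ 6.4 × 104^0.651 ≈ 131.60 kt.
ΔV over 24 h = 48.84 kt → 24 h equivalent = 48.84 × 24/24 ≈ 48.84 kt.
49 kt ≥ 30 kt ⇒ rapid intensification.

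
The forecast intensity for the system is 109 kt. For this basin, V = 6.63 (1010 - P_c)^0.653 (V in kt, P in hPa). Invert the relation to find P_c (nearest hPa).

ΔP = (V / 6.63)^(1/0.653) = (109/6.63)^1.531.
109/6.63 = 16.440; 16.440^1.531 ≈ 72.78 hPa.
P_c = 1010 − 72.78 = 937.22 ≈ 937 hPa.

937 hPa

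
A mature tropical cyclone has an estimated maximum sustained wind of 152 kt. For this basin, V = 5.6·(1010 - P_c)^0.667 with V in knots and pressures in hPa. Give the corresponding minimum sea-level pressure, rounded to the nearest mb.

ΔP = (V / 5.6)^(1/0.667) = (152/5.6)^1.499.
152/5.6 = 27.143; 27.143^1.499 ≈ 141.06 mb.
P_c = 1010 − 141.06 = 868.94 ≈ 869 mb.

869 mb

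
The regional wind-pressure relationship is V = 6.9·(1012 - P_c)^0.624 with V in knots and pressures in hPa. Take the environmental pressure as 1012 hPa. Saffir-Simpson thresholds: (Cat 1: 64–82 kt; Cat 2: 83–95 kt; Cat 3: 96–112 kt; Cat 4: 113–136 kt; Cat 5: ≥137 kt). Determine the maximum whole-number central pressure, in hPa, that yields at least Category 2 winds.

Category 2 begins at V = 83 kt.
Required ΔP = (83/6.9)^(1/0.624) = 12.029^1.603 ≈ 53.84 hPa.
P_c ≤ 1012 − 53.84 = 958.16, so the highest integer P_c is 958 hPa.

958 hPa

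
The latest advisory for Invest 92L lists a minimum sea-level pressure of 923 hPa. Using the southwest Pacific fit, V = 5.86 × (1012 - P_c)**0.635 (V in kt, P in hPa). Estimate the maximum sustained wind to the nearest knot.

101 kt

ΔP = 1012 − 923 = 89 hPa.
89^0.635 ≈ 17.293.
V ≈ 5.86 × 17.293 ≈ 101.3 kt.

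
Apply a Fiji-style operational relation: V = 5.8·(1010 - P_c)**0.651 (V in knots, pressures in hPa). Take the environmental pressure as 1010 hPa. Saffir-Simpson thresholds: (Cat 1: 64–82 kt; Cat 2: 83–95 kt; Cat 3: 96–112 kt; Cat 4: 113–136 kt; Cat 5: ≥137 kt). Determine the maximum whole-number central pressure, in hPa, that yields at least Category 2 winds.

950 hPa

Category 2 begins at V = 83 kt.
Required ΔP = (83/5.8)^(1/0.651) = 14.310^1.536 ≈ 59.59 hPa.
P_c ≤ 1010 − 59.59 = 950.41, so the highest integer P_c is 950 hPa.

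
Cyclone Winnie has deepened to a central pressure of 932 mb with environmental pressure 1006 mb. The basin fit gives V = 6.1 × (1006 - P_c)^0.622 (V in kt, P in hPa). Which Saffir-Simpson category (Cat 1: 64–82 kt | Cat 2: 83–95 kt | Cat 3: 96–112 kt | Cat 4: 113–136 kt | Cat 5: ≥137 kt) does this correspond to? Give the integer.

ΔP = 1006 − 932 = 74 mb.
V ≈ 6.1 × 74^0.622 = 6.1 × 14.54 ≈ 89 kt.
89 kt falls in the Category 2 band.

2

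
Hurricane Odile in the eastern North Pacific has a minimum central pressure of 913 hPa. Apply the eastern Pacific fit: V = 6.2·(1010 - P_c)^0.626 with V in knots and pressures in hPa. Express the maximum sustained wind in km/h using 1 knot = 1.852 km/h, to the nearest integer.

201 km/h

ΔP = 1010 − 913 = 97 hPa.
V ≈ 6.2 × 97^0.626 = 6.2 × 17.527 ≈ 108.670 kt.
108.670 × 1.852 ≈ 201.26 km/h → 201 km/h.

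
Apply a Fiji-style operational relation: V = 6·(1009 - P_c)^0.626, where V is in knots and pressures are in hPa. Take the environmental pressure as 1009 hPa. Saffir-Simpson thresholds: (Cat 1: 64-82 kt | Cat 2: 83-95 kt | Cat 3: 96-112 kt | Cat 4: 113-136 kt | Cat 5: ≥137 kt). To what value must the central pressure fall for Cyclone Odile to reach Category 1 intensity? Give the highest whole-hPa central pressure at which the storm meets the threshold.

Category 1 begins at V = 64 kt.
Required ΔP = (64/6)^(1/0.626) = 10.667^1.597 ≈ 43.88 hPa.
P_c ≤ 1009 − 43.88 = 965.12, so the highest integer P_c is 965 hPa.

965 hPa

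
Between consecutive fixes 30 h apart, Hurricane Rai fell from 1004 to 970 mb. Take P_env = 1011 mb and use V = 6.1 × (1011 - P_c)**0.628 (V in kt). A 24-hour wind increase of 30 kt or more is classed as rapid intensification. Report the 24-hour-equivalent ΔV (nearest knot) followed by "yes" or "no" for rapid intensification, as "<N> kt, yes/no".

V₁: ΔP = 7, V ≈ 6.1 × 7^0.628 ≈ 20.70 kt.
V₂: ΔP = 41, V ≈ 6.1 × 41^0.628 ≈ 62.83 kt.
ΔV over 30 h = 42.13 kt → 24 h equivalent = 42.13 × 24/30 ≈ 33.70 kt.
34 kt ≥ 30 kt ⇒ rapid intensification.

34 kt, yes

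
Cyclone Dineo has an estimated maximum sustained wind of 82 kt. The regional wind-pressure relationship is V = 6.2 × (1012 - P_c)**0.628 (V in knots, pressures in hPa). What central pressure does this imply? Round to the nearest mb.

951 mb

ΔP = (V / 6.2)^(1/0.628) = (82/6.2)^1.592.
82/6.2 = 13.226; 13.226^1.592 ≈ 61.05 mb.
P_c = 1012 − 61.05 = 950.95 ≈ 951 mb.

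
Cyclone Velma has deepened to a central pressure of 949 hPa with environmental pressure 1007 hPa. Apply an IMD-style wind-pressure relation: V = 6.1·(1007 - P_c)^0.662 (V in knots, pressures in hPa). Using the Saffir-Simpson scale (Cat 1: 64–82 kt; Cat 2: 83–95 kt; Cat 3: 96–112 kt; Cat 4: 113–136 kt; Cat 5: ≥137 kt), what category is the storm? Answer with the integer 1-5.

2

ΔP = 1007 − 949 = 58 hPa.
V ≈ 6.1 × 58^0.662 = 6.1 × 14.70 ≈ 90 kt.
90 kt falls in the Category 2 band.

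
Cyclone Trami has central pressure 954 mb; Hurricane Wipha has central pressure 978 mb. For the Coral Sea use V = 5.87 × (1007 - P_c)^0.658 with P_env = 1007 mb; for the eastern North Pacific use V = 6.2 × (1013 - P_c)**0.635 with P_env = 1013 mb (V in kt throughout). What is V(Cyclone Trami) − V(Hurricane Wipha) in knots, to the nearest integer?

Cyclone Trami: ΔP = 53; V ≈ 5.87 × 53^0.658 ≈ 80.02 kt.
Hurricane Wipha: ΔP = 35; V ≈ 6.2 × 35^0.635 ≈ 59.28 kt.
Difference ≈ 80.02 − 59.28 = 20.74 → 21 kt.

21 kt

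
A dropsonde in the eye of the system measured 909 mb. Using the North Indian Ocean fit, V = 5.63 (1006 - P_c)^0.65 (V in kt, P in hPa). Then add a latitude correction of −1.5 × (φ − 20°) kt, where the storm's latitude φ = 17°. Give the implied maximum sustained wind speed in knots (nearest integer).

ΔP = 1006 − 909 = 97 mb.
97^0.65 ≈ 19.561.
V ≈ 5.63 × 19.561 ≈ 110.1 kt.
Latitude correction: −1.5 × (17 − 20) = 4.5 kt.
Corrected V ≈ 114.6 kt → 115 kt.

115 kt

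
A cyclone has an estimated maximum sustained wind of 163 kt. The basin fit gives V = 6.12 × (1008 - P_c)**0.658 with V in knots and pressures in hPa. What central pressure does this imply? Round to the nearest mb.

ΔP = (V / 6.12)^(1/0.658) = (163/6.12)^1.520.
163/6.12 = 26.634; 26.634^1.520 ≈ 146.66 mb.
P_c = 1008 − 146.66 = 861.34 ≈ 861 mb.

861 mb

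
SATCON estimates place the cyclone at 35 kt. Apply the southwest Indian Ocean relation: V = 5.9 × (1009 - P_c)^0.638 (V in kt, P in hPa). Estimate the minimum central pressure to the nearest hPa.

993 hPa

ΔP = (V / 5.9)^(1/0.638) = (35/5.9)^1.567.
35/5.9 = 5.932; 5.932^1.567 ≈ 16.29 hPa.
P_c = 1009 − 16.29 = 992.71 ≈ 993 hPa.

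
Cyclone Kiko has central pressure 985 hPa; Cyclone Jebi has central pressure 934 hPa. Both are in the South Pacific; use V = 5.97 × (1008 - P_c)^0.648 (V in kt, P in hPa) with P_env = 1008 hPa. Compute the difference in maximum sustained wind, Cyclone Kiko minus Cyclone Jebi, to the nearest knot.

-52 kt

Cyclone Kiko: ΔP = 23; V ≈ 5.97 × 23^0.648 ≈ 45.54 kt.
Cyclone Jebi: ΔP = 74; V ≈ 5.97 × 74^0.648 ≈ 97.10 kt.
Difference ≈ 45.54 − 97.10 = -51.56 → -52 kt.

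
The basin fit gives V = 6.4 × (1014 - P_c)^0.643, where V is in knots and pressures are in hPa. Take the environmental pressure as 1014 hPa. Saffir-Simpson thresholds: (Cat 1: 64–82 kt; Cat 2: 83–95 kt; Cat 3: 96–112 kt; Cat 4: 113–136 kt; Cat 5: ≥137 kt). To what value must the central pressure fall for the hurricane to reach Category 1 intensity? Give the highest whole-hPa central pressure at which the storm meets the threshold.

Category 1 begins at V = 64 kt.
Required ΔP = (64/6.4)^(1/0.643) = 10.000^1.555 ≈ 35.91 hPa.
P_c ≤ 1014 − 35.91 = 978.09, so the highest integer P_c is 978 hPa.

978 hPa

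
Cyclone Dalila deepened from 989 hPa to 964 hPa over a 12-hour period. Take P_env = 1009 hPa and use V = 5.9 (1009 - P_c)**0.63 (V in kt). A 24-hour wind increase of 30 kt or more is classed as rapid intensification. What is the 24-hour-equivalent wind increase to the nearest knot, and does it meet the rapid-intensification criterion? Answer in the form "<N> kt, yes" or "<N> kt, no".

V₁: ΔP = 20, V ≈ 5.9 × 20^0.63 ≈ 38.95 kt.
V₂: ΔP = 45, V ≈ 5.9 × 45^0.63 ≈ 64.92 kt.
ΔV over 12 h = 25.97 kt → 24 h equivalent = 25.97 × 24/12 ≈ 51.94 kt.
52 kt ≥ 30 kt ⇒ rapid intensification.

52 kt, yes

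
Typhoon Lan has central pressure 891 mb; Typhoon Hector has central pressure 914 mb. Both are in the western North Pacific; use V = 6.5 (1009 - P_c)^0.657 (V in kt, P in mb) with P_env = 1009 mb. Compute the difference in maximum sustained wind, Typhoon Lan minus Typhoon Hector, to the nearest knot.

Typhoon Lan: ΔP = 118; V ≈ 6.5 × 118^0.657 ≈ 149.33 kt.
Typhoon Hector: ΔP = 95; V ≈ 6.5 × 95^0.657 ≈ 129.50 kt.
Difference ≈ 149.33 − 129.50 = 19.83 → 20 kt.

20 kt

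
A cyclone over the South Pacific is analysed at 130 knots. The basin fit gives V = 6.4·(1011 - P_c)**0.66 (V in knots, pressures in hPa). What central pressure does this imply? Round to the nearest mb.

915 mb

ΔP = (V / 6.4)^(1/0.66) = (130/6.4)^1.515.
130/6.4 = 20.312; 20.312^1.515 ≈ 95.82 mb.
P_c = 1011 − 95.82 = 915.18 ≈ 915 mb.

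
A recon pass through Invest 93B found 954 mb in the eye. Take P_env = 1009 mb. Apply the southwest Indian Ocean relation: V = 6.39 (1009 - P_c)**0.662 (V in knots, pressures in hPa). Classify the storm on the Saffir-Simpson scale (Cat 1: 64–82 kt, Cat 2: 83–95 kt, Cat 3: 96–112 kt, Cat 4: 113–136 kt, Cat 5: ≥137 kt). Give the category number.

ΔP = 1009 − 954 = 55 mb.
V ≈ 6.39 × 55^0.662 = 6.39 × 14.19 ≈ 91 kt.
91 kt falls in the Category 2 band.

2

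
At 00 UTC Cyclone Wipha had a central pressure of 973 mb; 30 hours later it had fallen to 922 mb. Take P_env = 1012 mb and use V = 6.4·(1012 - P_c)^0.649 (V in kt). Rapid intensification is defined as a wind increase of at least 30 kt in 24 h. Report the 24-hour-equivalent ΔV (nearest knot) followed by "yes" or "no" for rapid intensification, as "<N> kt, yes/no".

40 kt, yes

V₁: ΔP = 39, V ≈ 6.4 × 39^0.649 ≈ 68.99 kt.
V₂: ΔP = 90, V ≈ 6.4 × 90^0.649 ≈ 118.71 kt.
ΔV over 30 h = 49.72 kt → 24 h equivalent = 49.72 × 24/30 ≈ 39.78 kt.
40 kt ≥ 30 kt ⇒ rapid intensification.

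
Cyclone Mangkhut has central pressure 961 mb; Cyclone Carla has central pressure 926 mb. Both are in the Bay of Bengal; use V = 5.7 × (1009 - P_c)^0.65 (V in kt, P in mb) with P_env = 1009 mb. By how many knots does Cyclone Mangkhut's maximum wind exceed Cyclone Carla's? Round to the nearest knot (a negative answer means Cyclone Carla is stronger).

Cyclone Mangkhut: ΔP = 48; V ≈ 5.7 × 48^0.65 ≈ 70.58 kt.
Cyclone Carla: ΔP = 83; V ≈ 5.7 × 83^0.65 ≈ 100.76 kt.
Difference ≈ 70.58 − 100.76 = -30.18 → -30 kt.

-30 kt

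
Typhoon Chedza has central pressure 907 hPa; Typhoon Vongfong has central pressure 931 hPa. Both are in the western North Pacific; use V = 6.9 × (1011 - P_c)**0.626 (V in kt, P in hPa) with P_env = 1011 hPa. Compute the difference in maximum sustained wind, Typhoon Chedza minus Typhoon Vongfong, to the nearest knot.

19 kt

Typhoon Chedza: ΔP = 104; V ≈ 6.9 × 104^0.626 ≈ 126.33 kt.
Typhoon Vongfong: ΔP = 80; V ≈ 6.9 × 80^0.626 ≈ 107.20 kt.
Difference ≈ 126.33 − 107.20 = 19.13 → 19 kt.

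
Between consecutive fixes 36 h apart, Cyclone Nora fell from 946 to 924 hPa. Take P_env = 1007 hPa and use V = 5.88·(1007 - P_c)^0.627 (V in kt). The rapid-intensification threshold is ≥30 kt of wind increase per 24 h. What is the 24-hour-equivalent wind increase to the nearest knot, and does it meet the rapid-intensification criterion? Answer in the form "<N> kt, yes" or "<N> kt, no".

11 kt, no

V₁: ΔP = 61, V ≈ 5.88 × 61^0.627 ≈ 77.41 kt.
V₂: ΔP = 83, V ≈ 5.88 × 83^0.627 ≈ 93.89 kt.
ΔV over 36 h = 16.48 kt → 24 h equivalent = 16.48 × 24/36 ≈ 10.99 kt.
11 kt < 30 kt ⇒ not rapid intensification.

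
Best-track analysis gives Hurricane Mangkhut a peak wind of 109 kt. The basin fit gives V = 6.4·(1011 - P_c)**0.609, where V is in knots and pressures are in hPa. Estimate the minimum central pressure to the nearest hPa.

906 hPa

ΔP = (V / 6.4)^(1/0.609) = (109/6.4)^1.642.
109/6.4 = 17.031; 17.031^1.642 ≈ 105.14 hPa.
P_c = 1011 − 105.14 = 905.86 ≈ 906 hPa.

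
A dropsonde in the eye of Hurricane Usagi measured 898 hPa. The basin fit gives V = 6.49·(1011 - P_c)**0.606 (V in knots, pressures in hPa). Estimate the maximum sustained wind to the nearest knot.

114 kt

ΔP = 1011 − 898 = 113 hPa.
113^0.606 ≈ 17.545.
V ≈ 6.49 × 17.545 ≈ 113.9 kt.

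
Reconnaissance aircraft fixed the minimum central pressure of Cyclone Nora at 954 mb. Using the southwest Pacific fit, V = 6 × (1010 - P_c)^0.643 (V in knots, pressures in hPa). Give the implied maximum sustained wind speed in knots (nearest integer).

80 kt

ΔP = 1010 − 954 = 56 mb.
56^0.643 ≈ 13.307.
V ≈ 6 × 13.307 ≈ 79.8 kt.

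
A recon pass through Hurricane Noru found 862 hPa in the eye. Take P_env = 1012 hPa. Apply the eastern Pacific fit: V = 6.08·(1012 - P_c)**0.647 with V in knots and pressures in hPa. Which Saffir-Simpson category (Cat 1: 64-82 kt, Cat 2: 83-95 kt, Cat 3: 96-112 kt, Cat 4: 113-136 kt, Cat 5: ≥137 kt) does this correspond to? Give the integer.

ΔP = 1012 − 862 = 150 hPa.
V ≈ 6.08 × 150^0.647 = 6.08 × 25.58 ≈ 156 kt.
156 kt falls in the Category 5 band.

5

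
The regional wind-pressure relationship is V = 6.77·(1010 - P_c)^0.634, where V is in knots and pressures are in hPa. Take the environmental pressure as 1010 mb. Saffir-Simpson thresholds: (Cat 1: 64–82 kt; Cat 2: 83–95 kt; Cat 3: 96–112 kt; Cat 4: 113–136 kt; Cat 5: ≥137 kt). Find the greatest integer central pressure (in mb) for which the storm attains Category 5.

Category 5 begins at V = 137 kt.
Required ΔP = (137/6.77)^(1/0.634) = 20.236^1.577 ≈ 114.85 mb.
P_c ≤ 1010 − 114.85 = 895.15, so the highest integer P_c is 895 mb.

895 mb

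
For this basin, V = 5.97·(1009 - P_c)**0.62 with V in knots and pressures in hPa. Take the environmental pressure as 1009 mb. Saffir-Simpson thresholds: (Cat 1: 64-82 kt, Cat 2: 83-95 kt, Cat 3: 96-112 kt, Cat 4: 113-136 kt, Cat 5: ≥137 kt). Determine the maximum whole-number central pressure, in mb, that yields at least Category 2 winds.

939 mb

Category 2 begins at V = 83 kt.
Required ΔP = (83/5.97)^(1/0.62) = 13.903^1.613 ≈ 69.78 mb.
P_c ≤ 1009 − 69.78 = 939.22, so the highest integer P_c is 939 mb.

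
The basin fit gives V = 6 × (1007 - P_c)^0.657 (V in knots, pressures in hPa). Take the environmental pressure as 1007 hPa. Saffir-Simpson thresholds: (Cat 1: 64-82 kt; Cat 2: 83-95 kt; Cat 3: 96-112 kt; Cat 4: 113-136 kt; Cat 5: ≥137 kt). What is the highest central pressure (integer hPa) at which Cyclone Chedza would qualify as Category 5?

Category 5 begins at V = 137 kt.
Required ΔP = (137/6)^(1/0.657) = 22.833^1.522 ≈ 116.91 hPa.
P_c ≤ 1007 − 116.91 = 890.09, so the highest integer P_c is 890 hPa.

890 hPa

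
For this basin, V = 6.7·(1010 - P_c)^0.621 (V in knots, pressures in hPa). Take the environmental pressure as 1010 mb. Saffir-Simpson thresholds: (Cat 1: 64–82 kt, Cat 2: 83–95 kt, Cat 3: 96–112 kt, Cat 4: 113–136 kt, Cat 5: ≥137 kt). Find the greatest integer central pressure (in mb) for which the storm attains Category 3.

937 mb

Category 3 begins at V = 96 kt.
Required ΔP = (96/6.7)^(1/0.621) = 14.328^1.610 ≈ 72.75 mb.
P_c ≤ 1010 − 72.75 = 937.25, so the highest integer P_c is 937 mb.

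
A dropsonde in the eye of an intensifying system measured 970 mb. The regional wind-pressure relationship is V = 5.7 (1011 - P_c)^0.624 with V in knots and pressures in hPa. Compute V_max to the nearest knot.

ΔP = 1011 − 970 = 41 mb.
41^0.624 ≈ 10.148.
V ≈ 5.7 × 10.148 ≈ 57.8 kt.

58 kt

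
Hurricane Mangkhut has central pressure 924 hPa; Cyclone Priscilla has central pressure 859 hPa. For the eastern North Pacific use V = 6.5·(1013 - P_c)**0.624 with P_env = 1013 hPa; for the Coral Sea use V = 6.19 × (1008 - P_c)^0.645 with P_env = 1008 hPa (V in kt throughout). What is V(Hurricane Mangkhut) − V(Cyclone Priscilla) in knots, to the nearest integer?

-49 kt

Hurricane Mangkhut: ΔP = 89; V ≈ 6.5 × 89^0.624 ≈ 106.99 kt.
Cyclone Priscilla: ΔP = 149; V ≈ 6.19 × 149^0.645 ≈ 156.10 kt.
Difference ≈ 106.99 − 156.10 = -49.11 → -49 kt.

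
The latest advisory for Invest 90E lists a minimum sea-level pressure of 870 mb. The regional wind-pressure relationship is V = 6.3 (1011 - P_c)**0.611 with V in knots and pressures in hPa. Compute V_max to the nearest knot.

ΔP = 1011 − 870 = 141 mb.
141^0.611 ≈ 20.567.
V ≈ 6.3 × 20.567 ≈ 129.6 kt.

130 kt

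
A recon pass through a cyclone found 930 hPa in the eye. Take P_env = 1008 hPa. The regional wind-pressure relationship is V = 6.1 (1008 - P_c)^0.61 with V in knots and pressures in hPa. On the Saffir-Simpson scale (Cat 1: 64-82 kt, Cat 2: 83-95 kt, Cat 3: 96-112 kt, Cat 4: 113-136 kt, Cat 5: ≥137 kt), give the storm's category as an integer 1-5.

2

ΔP = 1008 − 930 = 78 hPa.
V ≈ 6.1 × 78^0.61 = 6.1 × 14.26 ≈ 87 kt.
87 kt falls in the Category 2 band.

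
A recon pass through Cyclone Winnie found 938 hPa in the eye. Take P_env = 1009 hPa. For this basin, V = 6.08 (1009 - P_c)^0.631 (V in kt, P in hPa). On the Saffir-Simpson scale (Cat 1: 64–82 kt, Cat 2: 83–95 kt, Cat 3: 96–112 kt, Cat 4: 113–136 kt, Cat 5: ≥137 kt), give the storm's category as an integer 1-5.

2

ΔP = 1009 − 938 = 71 hPa.
V ≈ 6.08 × 71^0.631 = 6.08 × 14.73 ≈ 90 kt.
90 kt falls in the Category 2 band.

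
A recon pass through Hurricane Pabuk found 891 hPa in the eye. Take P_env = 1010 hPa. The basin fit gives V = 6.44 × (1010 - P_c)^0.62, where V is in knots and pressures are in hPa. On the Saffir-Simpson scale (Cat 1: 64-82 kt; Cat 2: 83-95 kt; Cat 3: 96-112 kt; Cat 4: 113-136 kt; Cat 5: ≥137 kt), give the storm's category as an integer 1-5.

4

ΔP = 1010 − 891 = 119 hPa.
V ≈ 6.44 × 119^0.62 = 6.44 × 19.36 ≈ 125 kt.
125 kt falls in the Category 4 band.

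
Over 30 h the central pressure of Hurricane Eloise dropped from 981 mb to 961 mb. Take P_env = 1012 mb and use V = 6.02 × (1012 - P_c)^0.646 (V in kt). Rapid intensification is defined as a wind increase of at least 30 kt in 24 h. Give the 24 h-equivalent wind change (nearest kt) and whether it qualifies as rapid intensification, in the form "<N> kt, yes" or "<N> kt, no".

V₁: ΔP = 31, V ≈ 6.02 × 31^0.646 ≈ 55.34 kt.
V₂: ΔP = 51, V ≈ 6.02 × 51^0.646 ≈ 76.33 kt.
ΔV over 30 h = 20.99 kt → 24 h equivalent = 20.99 × 24/30 ≈ 16.79 kt.
17 kt < 30 kt ⇒ not rapid intensification.

17 kt, no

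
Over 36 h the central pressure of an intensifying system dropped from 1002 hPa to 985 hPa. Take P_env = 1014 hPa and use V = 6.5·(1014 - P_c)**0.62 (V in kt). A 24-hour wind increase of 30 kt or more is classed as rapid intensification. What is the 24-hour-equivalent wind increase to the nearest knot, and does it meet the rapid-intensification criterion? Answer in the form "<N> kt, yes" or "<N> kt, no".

15 kt, no

V₁: ΔP = 12, V ≈ 6.5 × 12^0.62 ≈ 30.34 kt.
V₂: ΔP = 29, V ≈ 6.5 × 29^0.62 ≈ 52.43 kt.
ΔV over 36 h = 22.09 kt → 24 h equivalent = 22.09 × 24/36 ≈ 14.73 kt.
15 kt < 30 kt ⇒ not rapid intensification.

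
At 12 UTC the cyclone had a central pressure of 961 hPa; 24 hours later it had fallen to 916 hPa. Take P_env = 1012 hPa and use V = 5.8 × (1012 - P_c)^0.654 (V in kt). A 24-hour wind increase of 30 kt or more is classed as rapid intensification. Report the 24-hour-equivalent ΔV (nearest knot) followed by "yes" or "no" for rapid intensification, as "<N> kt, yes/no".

39 kt, yes

V₁: ΔP = 51, V ≈ 5.8 × 51^0.654 ≈ 75.89 kt.
V₂: ΔP = 96, V ≈ 5.8 × 96^0.654 ≈ 114.77 kt.
ΔV over 24 h = 38.88 kt → 24 h equivalent = 38.88 × 24/24 ≈ 38.88 kt.
39 kt ≥ 30 kt ⇒ rapid intensification.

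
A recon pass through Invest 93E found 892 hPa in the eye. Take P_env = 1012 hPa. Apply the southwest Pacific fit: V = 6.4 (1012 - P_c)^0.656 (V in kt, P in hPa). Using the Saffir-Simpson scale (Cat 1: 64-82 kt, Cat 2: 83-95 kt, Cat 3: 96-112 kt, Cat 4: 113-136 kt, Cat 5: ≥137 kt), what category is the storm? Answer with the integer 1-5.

ΔP = 1012 − 892 = 120 hPa.
V ≈ 6.4 × 120^0.656 = 6.4 × 23.12 ≈ 148 kt.
148 kt falls in the Category 5 band.

5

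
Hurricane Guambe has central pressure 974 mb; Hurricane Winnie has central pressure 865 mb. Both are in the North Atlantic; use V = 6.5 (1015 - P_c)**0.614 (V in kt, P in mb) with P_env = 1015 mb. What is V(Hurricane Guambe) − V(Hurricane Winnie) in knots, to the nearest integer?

-77 kt

Hurricane Guambe: ΔP = 41; V ≈ 6.5 × 41^0.614 ≈ 63.56 kt.
Hurricane Winnie: ΔP = 150; V ≈ 6.5 × 150^0.614 ≈ 140.94 kt.
Difference ≈ 63.56 − 140.94 = -77.38 → -77 kt.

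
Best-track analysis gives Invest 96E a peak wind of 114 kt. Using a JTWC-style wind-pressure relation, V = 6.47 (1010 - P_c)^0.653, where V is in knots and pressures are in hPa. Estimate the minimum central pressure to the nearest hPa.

ΔP = (V / 6.47)^(1/0.653) = (114/6.47)^1.531.
114/6.47 = 17.620; 17.620^1.531 ≈ 80.93 hPa.
P_c = 1010 − 80.93 = 929.07 ≈ 929 hPa.

929 hPa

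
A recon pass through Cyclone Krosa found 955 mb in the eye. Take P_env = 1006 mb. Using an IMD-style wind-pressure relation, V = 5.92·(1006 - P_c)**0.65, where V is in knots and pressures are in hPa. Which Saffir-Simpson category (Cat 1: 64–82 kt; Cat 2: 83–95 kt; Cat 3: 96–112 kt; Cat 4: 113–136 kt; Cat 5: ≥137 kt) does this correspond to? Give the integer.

ΔP = 1006 − 955 = 51 mb.
V ≈ 5.92 × 51^0.65 = 5.92 × 12.88 ≈ 76 kt.
76 kt falls in the Category 1 band.

1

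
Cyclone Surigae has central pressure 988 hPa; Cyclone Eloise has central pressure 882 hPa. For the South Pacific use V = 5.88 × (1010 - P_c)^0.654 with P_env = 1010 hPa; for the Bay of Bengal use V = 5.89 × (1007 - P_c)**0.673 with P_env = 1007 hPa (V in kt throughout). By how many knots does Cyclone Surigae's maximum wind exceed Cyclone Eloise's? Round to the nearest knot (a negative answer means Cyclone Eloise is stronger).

Cyclone Surigae: ΔP = 22; V ≈ 5.88 × 22^0.654 ≈ 44.39 kt.
Cyclone Eloise: ΔP = 125; V ≈ 5.89 × 125^0.673 ≈ 151.82 kt.
Difference ≈ 44.39 − 151.82 = -107.43 → -107 kt.

-107 kt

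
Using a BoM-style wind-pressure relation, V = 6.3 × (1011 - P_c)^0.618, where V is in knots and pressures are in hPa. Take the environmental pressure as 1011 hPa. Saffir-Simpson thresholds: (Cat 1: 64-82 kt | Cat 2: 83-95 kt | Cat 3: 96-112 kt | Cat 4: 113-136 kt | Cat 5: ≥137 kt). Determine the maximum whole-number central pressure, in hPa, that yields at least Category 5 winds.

Category 5 begins at V = 137 kt.
Required ΔP = (137/6.3)^(1/0.618) = 21.746^1.618 ≈ 145.90 hPa.
P_c ≤ 1011 − 145.90 = 865.10, so the highest integer P_c is 865 hPa.

865 hPa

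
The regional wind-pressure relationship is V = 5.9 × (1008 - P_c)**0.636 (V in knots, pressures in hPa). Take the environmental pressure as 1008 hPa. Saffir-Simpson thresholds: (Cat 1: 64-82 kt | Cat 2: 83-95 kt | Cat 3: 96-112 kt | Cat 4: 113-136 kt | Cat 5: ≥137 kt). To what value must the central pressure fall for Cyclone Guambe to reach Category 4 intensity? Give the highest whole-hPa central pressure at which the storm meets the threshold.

904 hPa

Category 4 begins at V = 113 kt.
Required ΔP = (113/5.9)^(1/0.636) = 19.153^1.572 ≈ 103.77 hPa.
P_c ≤ 1008 − 103.77 = 904.23, so the highest integer P_c is 904 hPa.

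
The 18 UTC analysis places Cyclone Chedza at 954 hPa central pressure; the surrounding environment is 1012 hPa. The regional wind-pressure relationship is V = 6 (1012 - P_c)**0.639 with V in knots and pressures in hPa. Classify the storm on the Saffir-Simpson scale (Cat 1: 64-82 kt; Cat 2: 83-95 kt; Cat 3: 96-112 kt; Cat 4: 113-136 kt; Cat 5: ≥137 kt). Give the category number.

1

ΔP = 1012 − 954 = 58 hPa.
V ≈ 6 × 58^0.639 = 6 × 13.39 ≈ 80 kt.
80 kt falls in the Category 1 band.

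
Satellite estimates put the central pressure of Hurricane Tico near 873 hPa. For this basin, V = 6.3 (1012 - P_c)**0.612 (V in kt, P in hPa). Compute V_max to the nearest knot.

ΔP = 1012 − 873 = 139 hPa.
139^0.612 ≈ 20.489.
V ≈ 6.3 × 20.489 ≈ 129.1 kt.

129 kt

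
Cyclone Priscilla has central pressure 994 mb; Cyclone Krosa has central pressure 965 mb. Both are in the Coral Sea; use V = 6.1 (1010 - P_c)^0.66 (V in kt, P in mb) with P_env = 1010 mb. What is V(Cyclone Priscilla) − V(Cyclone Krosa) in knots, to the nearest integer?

Cyclone Priscilla: ΔP = 16; V ≈ 6.1 × 16^0.66 ≈ 38.02 kt.
Cyclone Krosa: ΔP = 45; V ≈ 6.1 × 45^0.66 ≈ 75.24 kt.
Difference ≈ 38.02 − 75.24 = -37.22 → -37 kt.

-37 kt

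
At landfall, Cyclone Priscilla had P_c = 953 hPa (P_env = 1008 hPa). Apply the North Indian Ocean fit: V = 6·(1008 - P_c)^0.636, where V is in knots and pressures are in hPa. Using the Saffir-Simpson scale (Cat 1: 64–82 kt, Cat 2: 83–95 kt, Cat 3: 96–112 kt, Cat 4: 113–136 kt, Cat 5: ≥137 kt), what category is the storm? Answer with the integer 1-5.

ΔP = 1008 − 953 = 55 hPa.
V ≈ 6 × 55^0.636 = 6 × 12.79 ≈ 77 kt.
77 kt falls in the Category 1 band.

1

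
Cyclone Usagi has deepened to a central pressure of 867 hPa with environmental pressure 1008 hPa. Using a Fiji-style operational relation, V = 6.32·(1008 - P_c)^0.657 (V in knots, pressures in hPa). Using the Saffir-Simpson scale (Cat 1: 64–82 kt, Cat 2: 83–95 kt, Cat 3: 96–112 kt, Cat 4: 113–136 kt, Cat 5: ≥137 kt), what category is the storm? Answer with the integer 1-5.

ΔP = 1008 − 867 = 141 hPa.
V ≈ 6.32 × 141^0.657 = 6.32 × 25.82 ≈ 163 kt.
163 kt falls in the Category 5 band.

5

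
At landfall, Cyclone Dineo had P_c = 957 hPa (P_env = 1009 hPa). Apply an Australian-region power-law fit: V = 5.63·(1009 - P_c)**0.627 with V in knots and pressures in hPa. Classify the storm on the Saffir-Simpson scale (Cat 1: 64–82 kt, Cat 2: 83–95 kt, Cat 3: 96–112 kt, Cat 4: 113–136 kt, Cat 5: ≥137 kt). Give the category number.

1

ΔP = 1009 − 957 = 52 hPa.
V ≈ 5.63 × 52^0.627 = 5.63 × 11.91 ≈ 67 kt.
67 kt falls in the Category 1 band.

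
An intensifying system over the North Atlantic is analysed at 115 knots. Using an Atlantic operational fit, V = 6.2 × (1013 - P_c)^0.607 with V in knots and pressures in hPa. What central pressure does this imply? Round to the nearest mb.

ΔP = (V / 6.2)^(1/0.607) = (115/6.2)^1.647.
115/6.2 = 18.548; 18.548^1.647 ≈ 122.88 mb.
P_c = 1013 − 122.88 = 890.12 ≈ 890 mb.

890 mb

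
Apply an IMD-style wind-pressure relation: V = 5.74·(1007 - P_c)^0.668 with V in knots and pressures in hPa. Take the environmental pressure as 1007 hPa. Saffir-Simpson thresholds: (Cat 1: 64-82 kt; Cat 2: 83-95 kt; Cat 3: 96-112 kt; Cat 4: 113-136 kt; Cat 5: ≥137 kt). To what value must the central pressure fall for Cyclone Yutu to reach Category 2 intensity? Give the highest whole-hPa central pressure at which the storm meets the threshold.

Category 2 begins at V = 83 kt.
Required ΔP = (83/5.74)^(1/0.668) = 14.460^1.497 ≈ 54.55 hPa.
P_c ≤ 1007 − 54.55 = 952.45, so the highest integer P_c is 952 hPa.

952 hPa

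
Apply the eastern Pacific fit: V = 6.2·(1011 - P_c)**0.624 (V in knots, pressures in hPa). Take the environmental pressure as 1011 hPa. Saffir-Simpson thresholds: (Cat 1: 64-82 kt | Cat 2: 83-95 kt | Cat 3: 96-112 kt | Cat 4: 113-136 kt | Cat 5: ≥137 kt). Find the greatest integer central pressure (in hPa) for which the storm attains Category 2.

947 hPa

Category 2 begins at V = 83 kt.
Required ΔP = (83/6.2)^(1/0.624) = 13.387^1.603 ≈ 63.91 hPa.
P_c ≤ 1011 − 63.91 = 947.09, so the highest integer P_c is 947 hPa.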